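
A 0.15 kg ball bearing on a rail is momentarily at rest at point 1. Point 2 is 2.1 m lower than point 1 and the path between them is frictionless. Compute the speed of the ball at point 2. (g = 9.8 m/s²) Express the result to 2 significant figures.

By conservation of mechanical energy, mgh = ½mv²
v = √(2gh) = √(2 × 9.8 × 2.1) = √41.160 = 6.416 m/s

v = 6.4 m/s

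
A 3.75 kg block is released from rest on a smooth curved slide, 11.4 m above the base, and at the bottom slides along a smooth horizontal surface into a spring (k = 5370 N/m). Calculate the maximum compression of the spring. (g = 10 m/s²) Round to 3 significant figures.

Energy conservation (no friction) from release to max compression: mgh = ½kx²
x = √(2mgh/k) = √(2 × 3.75 × 10 × 11.4 / 5370) = 0.3990 m

x = 0.399 m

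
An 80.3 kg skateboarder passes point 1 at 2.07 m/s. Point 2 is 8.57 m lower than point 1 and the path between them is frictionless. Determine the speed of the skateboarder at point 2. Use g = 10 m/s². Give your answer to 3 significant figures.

Mechanical energy is conserved (no friction): ½mv₀² + mgh = ½mv²
The mass cancels from both sides.
v² = v₀² + 2gh = (2.07)² + 2(10)(8.57) = 175.68
v = √175.68 = 13.25 m/s

v = 13.3 m/s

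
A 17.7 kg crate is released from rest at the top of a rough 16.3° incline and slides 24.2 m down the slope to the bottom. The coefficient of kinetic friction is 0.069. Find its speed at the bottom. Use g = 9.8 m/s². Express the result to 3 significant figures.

v = 10.1 m/s

Energy: mgh = ½mv² + W_f, with h = L sinθ and W_f = μ_k (mg cosθ) L
mgh = mgL sinθ = (17.7)(9.8)(24.2)sin16.3° = 1178.2 J
W_f = μ_k mg cosθ · L = (0.069)(17.7)(9.8)cos16.3°·24.2 = 278.0 J
½mv² = 1178.2 − 278.0 = 900.16 J
v = √(2 × 900.16/17.7) = 10.09 m/s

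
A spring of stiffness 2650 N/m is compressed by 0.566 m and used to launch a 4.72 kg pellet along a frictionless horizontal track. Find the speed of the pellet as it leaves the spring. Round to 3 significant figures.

The pellet leaves the spring when the spring is at natural length, so ½kx² = ½mv²
v = x√(k/m) = 0.566 × √(2650/4.72) = 13.41 m/s

v = 13.4 m/s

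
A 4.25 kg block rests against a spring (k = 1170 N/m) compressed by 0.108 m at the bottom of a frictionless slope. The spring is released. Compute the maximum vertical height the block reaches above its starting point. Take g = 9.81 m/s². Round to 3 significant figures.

At maximum height the block is at rest, so ½kx² = mgh
h = kx²/(2mg) = (1170)(0.108)²/(2 × 4.25 × 9.81) = 0.1637 m

h = 0.164 m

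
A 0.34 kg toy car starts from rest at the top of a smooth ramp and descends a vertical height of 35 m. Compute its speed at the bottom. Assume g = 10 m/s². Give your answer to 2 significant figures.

Mechanical energy is conserved (no friction): mgh = ½mv²
v = √(2gh) = √(2 × 10 × 35) = √700.00 = 26.46 m/s

v = 26 m/s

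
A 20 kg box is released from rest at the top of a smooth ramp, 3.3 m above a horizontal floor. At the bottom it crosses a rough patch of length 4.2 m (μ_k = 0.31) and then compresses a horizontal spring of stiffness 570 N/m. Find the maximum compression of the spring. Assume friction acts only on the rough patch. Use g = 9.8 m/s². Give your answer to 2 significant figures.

Initial energy: E₁ = mgh = (20)(9.8)(3.3) = 646.80 J
Friction removes W_f = μ_k mg d = (0.31)(20)(9.8)(4.2) = 255.2 J
Energy reaching the spring: E = 646.80 − 255.2 = 391.61 J
At max compression ½kx² = E ⇒ x = √(2E/k) = √(2 × 391.61/570) = 1.172 m

x = 1.2 m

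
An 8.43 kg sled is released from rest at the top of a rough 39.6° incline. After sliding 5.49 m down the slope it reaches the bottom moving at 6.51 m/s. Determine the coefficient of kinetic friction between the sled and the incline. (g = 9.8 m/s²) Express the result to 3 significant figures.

Energy balance down the incline: mg L sinθ − ½mv² = μ_k (mg cosθ) L
mgL sinθ = 289.10 J; ½mv² = 178.63 J
W_f = 289.10 − 178.63 = 110.5 J
μ_k = W_f/(mg cosθ · L) = 110.5/(63.66 × 5.49) = 0.3161

μ_k = 0.316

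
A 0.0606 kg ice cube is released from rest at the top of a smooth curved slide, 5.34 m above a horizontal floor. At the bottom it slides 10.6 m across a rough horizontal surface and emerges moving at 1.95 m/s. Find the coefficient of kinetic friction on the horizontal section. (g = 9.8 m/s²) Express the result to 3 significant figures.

Energy bookkeeping (friction removes W_f = μ_k N d):
mgh = ½mv² + μ_k m g d
mgh = 3.1713 J; ½mv² = 0.11522 J
W_f = 3.1713 − 0.11522 = 3.056 J
μ_k = W_f/(mg·d) = 3.056/(0.5939 × 10.6) = 0.4855

μ_k = 0.485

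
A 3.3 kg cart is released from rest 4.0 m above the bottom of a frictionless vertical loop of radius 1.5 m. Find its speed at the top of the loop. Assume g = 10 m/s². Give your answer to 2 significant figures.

Energy conservation: mgh = ½mv_top² + mg(2r)
v_top² = 2g(h − 2r) = 2(10)(4.0 − 3.000) = 20.00
v_top = 4.472 m/s

v = 4.5 m/s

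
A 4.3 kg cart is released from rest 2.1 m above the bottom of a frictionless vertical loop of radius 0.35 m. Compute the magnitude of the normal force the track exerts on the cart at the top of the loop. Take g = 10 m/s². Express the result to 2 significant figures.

N = 300 N

Energy from release to top (height 2r): mgh = ½mv_top² + mg(2r)
v_top² = 2g(h − 2r) = 2(10)(2.1 − 0.7000) = 28.000 m²/s²
At the top, both N and weight point toward the centre: N + mg = mv_top²/r
N = m(v_top²/r − g) = 4.3(28.000/0.35 − 10) = 301.0 N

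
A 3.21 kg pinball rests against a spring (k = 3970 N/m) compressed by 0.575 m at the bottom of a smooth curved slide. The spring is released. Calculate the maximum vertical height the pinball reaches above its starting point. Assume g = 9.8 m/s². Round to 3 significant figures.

All spring PE becomes gravitational PE at the highest point: ½kx² = mgh
h = kx²/(2mg) = (3970)(0.575)²/(2 × 3.21 × 9.8) = 20.86 m

h = 20.9 m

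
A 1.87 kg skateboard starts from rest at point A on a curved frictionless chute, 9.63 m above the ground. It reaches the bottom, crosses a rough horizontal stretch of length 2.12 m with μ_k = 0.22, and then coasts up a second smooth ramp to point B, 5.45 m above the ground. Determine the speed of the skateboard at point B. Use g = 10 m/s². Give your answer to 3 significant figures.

Energy at A: mgh₁ = (1.87)(10)(9.63) = 180.08 J
Friction loss: W_f = μ_k mg d = 8.722 J
At B: ½mv² + mgh₂ = mgh₁ − W_f
½mv² = 180.08 − 8.722 − 101.92 = 69.444 J
v = √(2 × 69.444/1.87) = 8.618 m/s

v = 8.62 m/s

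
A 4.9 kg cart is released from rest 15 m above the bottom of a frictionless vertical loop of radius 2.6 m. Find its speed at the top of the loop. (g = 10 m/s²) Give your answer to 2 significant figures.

Energy conservation: mgh = ½mv_top² + mg(2r)
v_top² = 2g(h − 2r) = 2(10)(15 − 5.200) = 196.0
v_top = 14.00 m/s

v = 14 m/s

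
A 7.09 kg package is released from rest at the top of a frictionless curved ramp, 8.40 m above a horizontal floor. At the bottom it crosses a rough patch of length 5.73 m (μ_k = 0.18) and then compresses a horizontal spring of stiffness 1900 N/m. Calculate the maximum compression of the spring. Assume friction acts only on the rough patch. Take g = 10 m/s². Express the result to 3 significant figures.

x = 0.742 m

Initial energy: E₁ = mgh = (7.09)(10)(8.40) = 595.56 J
Friction removes W_f = μ_k mg d = (0.18)(7.09)(10)(5.73) = 73.13 J
Energy reaching the spring: E = 595.56 − 73.13 = 522.43 J
At max compression ½kx² = E ⇒ x = √(2E/k) = √(2 × 522.43/1900) = 0.7416 m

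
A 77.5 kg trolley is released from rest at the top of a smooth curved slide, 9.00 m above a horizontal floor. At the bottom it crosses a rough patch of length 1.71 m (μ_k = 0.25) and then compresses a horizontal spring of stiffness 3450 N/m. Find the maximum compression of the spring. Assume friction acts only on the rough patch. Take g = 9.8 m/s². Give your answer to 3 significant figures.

Initial energy: E₁ = mgh = (77.5)(9.8)(9.00) = 6835.5 J
Friction removes W_f = μ_k mg d = (0.25)(77.5)(9.8)(1.71) = 324.7 J
Energy reaching the spring: E = 6835.5 − 324.7 = 6510.8 J
At max compression ½kx² = E ⇒ x = √(2E/k) = √(2 × 6510.8/3450) = 1.943 m

x = 1.94 m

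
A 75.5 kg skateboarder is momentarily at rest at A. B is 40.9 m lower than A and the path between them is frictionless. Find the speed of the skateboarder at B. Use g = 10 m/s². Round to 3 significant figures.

v = 28.6 m/s

Equating total energy at the two states: mgh = ½mv²
v = √(2gh) = √(2 × 10 × 40.9) = √818.00 = 28.60 m/s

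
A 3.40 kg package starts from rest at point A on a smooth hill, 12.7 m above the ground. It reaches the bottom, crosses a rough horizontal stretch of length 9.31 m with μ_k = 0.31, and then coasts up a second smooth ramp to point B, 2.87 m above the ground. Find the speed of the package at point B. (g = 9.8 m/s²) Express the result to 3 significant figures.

v = 11.7 m/s

Energy at A: mgh₁ = (3.40)(9.8)(12.7) = 423.16 J
Friction loss: W_f = μ_k mg d = 96.16 J
At B: ½mv² + mgh₂ = mgh₁ − W_f
½mv² = 423.16 − 96.16 − 95.628 = 231.37 J
v = √(2 × 231.37/3.40) = 11.67 m/s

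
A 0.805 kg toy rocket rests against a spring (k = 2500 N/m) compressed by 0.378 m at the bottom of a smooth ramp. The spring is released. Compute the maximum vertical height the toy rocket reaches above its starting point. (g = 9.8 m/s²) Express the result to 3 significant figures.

At maximum height the toy rocket is at rest, so ½kx² = mgh
h = kx²/(2mg) = (2500)(0.378)²/(2 × 0.805 × 9.8) = 22.64 m

h = 22.6 m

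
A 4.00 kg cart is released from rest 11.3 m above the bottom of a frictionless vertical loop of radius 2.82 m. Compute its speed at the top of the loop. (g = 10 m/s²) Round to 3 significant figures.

v = 10.6 m/s

Energy conservation: mgh = ½mv_top² + mg(2r)
v_top² = 2g(h − 2r) = 2(10)(11.3 − 5.640) = 113.2
v_top = 10.64 m/s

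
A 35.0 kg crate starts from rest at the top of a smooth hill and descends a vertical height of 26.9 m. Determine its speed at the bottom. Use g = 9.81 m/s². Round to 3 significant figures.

v = 23.0 m/s

Energy conservation between the two points: mgh = ½mv²
v = √(2gh) = √(2 × 9.81 × 26.9) = √527.78 = 22.97 m/s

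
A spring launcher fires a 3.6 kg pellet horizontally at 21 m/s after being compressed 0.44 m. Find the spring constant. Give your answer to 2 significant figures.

k = 8200 N/m

Energy stored in the spring equals the launch KE: ½kx² = ½mv²
k = mv²/x² = (3.6)(21)²/(0.44)² = 8200 N/m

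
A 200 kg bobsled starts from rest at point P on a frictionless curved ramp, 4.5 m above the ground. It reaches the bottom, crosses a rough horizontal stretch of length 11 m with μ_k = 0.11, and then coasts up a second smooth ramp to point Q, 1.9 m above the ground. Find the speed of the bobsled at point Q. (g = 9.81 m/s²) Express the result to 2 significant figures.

Energy at P: mgh₁ = (200)(9.81)(4.5) = 8829.0 J
Friction loss: W_f = μ_k mg d = 2374 J
At Q: ½mv² + mgh₂ = mgh₁ − W_f
½mv² = 8829.0 − 2374 − 3727.8 = 2727.2 J
v = √(2 × 2727.2/200) = 5.222 m/s

v = 5.2 m/s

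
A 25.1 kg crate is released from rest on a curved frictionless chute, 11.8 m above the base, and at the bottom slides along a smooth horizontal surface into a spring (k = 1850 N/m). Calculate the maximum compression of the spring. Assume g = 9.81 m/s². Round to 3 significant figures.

Gravitational PE at the top equals spring PE at max compression: mgh = ½kx²
x = √(2mgh/k) = √(2 × 25.1 × 9.81 × 11.8 / 1850) = 1.772 m

x = 1.77 m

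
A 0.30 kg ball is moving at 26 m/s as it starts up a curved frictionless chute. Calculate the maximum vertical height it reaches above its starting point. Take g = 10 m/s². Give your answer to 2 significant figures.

Setting KE at the bottom equal to PE gained: ½mv² = mgh
h = v²/(2g) = 26²/(2 × 10) = 33.80 m

h = 34 m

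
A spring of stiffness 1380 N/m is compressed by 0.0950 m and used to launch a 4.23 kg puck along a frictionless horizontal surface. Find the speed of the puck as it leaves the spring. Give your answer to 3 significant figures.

v = 1.72 m/s

The puck leaves the spring when the spring is at natural length, so ½kx² = ½mv²
v = x√(k/m) = 0.0950 × √(1380/4.23) = 1.716 m/s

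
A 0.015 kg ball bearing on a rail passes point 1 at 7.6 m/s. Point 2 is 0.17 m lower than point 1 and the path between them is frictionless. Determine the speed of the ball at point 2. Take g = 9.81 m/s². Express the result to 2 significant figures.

v = 7.8 m/s

Mechanical energy is conserved (no friction): ½mv₀² + mgh = ½mv²
v² = v₀² + 2gh = (7.6)² + 2(9.81)(0.17) = 61.095
v = √61.095 = 7.816 m/s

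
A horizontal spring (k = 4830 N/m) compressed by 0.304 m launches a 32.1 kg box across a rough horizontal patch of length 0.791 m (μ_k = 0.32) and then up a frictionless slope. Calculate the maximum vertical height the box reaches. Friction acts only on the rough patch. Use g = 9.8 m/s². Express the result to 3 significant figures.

Spring energy: E₀ = ½kx² = ½(4830)(0.304)² = 223.18 J
Friction: W_f = μ_k mg d = (0.32)(32.1)(9.8)(0.791) = 79.63 J
Energy at base of ramp: E = 223.18 − 79.63 = 143.56 J
At max height all remaining energy is PE: mgh = E ⇒ h = E/(mg) = 143.56/(32.1 × 9.8) = 0.4563 m

h = 0.456 m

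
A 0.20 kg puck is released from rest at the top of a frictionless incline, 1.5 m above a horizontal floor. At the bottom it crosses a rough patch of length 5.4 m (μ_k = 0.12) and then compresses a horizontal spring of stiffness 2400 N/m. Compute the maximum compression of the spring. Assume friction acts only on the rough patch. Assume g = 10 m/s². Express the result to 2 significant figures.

x = 0.038 m

Initial energy: E₁ = mgh = (0.20)(10)(1.5) = 3.0000 J
Friction removes W_f = μ_k mg d = (0.12)(0.20)(10)(5.4) = 1.296 J
Energy reaching the spring: E = 3.0000 − 1.296 = 1.7040 J
At max compression ½kx² = E ⇒ x = √(2E/k) = √(2 × 1.7040/2400) = 0.03768 m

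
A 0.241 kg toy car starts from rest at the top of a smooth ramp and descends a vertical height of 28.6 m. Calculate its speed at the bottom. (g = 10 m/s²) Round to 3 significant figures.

v = 23.9 m/s

Equating total energy at the two states: mgh = ½mv²
The mass cancels from both sides.
v = √(2gh) = √(2 × 10 × 28.6) = √572.00 = 23.92 m/s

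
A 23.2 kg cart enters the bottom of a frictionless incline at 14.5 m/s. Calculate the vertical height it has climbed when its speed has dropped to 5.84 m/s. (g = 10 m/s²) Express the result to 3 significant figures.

Energy balance between the two points: ½mv₁² = ½mv₂² + mgh
h = (v₁² − v₂²)/(2g) = (14.5² − 5.84²)/(2 × 10) = 8.807 m

h = 8.81 m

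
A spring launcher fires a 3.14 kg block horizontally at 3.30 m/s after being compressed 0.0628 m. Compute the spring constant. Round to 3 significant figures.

k = 8670 N/m

Energy stored in the spring equals the launch KE: ½kx² = ½mv²
k = mv²/x² = (3.14)(3.30)²/(0.0628)² = 8670 N/m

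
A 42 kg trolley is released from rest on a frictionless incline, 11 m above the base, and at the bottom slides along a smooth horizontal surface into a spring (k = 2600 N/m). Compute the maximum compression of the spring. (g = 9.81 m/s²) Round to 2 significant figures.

Gravitational PE at the top equals spring PE at max compression: mgh = ½kx²
x = √(2mgh/k) = √(2 × 42 × 9.81 × 11 / 2600) = 1.867 m

x = 1.9 m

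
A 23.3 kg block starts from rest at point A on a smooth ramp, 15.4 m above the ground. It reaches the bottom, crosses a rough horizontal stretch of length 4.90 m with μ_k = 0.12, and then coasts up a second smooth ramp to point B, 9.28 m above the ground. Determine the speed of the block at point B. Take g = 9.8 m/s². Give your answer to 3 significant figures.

v = 10.4 m/s

Energy at A: mgh₁ = (23.3)(9.8)(15.4) = 3516.4 J
Friction loss: W_f = μ_k mg d = 134.3 J
At B: ½mv² + mgh₂ = mgh₁ − W_f
½mv² = 3516.4 − 134.3 − 2119.0 = 1263.2 J
v = √(2 × 1263.2/23.3) = 10.41 m/s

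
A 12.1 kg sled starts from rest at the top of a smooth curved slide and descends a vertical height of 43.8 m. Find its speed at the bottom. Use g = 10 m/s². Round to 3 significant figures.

By conservation of mechanical energy, mgh = ½mv²
The mass cancels from both sides.
v = √(2gh) = √(2 × 10 × 43.8) = √876.00 = 29.60 m/s

v = 29.6 m/s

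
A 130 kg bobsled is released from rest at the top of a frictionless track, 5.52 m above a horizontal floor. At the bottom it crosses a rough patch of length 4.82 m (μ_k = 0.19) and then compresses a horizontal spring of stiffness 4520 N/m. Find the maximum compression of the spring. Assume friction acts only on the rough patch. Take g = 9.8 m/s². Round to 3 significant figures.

x = 1.61 m

Initial energy: E₁ = mgh = (130)(9.8)(5.52) = 7032.5 J
Friction removes W_f = μ_k mg d = (0.19)(130)(9.8)(4.82) = 1167 J
Energy reaching the spring: E = 7032.5 − 1167 = 5865.8 J
At max compression ½kx² = E ⇒ x = √(2E/k) = √(2 × 5865.8/4520) = 1.611 m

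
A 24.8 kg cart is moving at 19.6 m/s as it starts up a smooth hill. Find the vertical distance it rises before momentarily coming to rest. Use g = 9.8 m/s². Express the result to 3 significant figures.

By energy conservation, ½mv² = mgh
h = v²/(2g) = 19.6²/(2 × 9.8) = 19.60 m

h = 19.6 m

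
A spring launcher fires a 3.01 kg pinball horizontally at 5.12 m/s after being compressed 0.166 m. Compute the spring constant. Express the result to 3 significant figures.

k = 2860 N/m

½kx² = ½mv²
k = mv²/x² = (3.01)(5.12)²/(0.166)² = 2863 N/m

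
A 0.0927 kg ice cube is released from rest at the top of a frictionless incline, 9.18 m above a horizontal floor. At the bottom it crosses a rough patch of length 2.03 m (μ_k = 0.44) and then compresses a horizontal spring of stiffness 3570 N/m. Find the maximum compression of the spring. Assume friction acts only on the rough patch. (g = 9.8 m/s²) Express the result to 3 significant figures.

x = 0.0649 m

Initial energy: E₁ = mgh = (0.0927)(9.8)(9.18) = 8.3397 J
Friction removes W_f = μ_k mg d = (0.44)(0.0927)(9.8)(2.03) = 0.8114 J
Energy reaching the spring: E = 8.3397 − 0.8114 = 7.5282 J
At max compression ½kx² = E ⇒ x = √(2E/k) = √(2 × 7.5282/3570) = 0.06494 m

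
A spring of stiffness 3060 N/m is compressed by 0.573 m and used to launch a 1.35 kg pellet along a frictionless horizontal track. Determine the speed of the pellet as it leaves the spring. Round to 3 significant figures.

v = 27.3 m/s

Spring PE converts entirely to kinetic energy: ½kx² = ½mv²
v = x√(k/m) = 0.573 × √(3060/1.35) = 27.28 m/s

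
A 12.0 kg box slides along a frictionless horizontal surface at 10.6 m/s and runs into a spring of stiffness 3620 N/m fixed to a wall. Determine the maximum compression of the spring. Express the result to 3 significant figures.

x = 0.610 m

All KE is stored as spring PE at maximum compression: ½mv² = ½kx²
x = v√(m/k) = 10.6 × √(12.0/3620) = 0.6103 m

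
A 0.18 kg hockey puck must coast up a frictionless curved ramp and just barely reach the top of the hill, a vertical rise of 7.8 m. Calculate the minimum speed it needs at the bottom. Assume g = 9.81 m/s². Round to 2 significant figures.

v = 12 m/s

At the top it is momentarily at rest, so all KE converts to PE: ½mv² = mgh
v = √(2gh) = √(2 × 9.81 × 7.8) = 12.37 m/s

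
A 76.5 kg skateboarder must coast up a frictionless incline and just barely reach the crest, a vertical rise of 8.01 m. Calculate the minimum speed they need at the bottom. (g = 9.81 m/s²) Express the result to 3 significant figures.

At the top they are momentarily at rest, so all KE converts to PE: ½mv² = mgh
v = √(2gh) = √(2 × 9.81 × 8.01) = 12.54 m/s

v = 12.5 m/s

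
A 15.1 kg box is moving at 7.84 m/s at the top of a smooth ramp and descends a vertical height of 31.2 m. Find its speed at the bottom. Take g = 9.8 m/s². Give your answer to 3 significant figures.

v = 25.9 m/s

Mechanical energy is conserved (no friction): ½mv₀² + mgh = ½mv²
v² = v₀² + 2gh = (7.84)² + 2(9.8)(31.2) = 672.99
v = √672.99 = 25.94 m/s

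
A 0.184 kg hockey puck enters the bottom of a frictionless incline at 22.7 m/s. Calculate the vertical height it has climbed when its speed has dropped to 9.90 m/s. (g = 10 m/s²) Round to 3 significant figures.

h = 20.9 m

Energy balance between the two points: ½mv₁² = ½mv₂² + mgh
h = (v₁² − v₂²)/(2g) = (22.7² − 9.90²)/(2 × 10) = 20.86 m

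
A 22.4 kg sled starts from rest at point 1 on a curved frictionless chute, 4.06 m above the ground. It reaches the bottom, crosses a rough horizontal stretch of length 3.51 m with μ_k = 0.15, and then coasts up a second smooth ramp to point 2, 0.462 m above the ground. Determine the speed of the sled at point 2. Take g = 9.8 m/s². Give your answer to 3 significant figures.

Energy at 1: mgh₁ = (22.4)(9.8)(4.06) = 891.25 J
Friction loss: W_f = μ_k mg d = 115.6 J
At 2: ½mv² + mgh₂ = mgh₁ − W_f
½mv² = 891.25 − 115.6 − 101.42 = 674.26 J
v = √(2 × 674.26/22.4) = 7.759 m/s

v = 7.76 m/s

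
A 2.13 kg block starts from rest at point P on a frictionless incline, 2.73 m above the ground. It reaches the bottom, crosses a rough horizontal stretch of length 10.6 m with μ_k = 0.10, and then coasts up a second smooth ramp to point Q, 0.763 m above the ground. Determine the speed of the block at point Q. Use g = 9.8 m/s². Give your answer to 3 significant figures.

v = 4.22 m/s

Energy at P: mgh₁ = (2.13)(9.8)(2.73) = 56.986 J
Friction loss: W_f = μ_k mg d = 22.13 J
At Q: ½mv² + mgh₂ = mgh₁ − W_f
½mv² = 56.986 − 22.13 − 15.927 = 18.933 J
v = √(2 × 18.933/2.13) = 4.216 m/s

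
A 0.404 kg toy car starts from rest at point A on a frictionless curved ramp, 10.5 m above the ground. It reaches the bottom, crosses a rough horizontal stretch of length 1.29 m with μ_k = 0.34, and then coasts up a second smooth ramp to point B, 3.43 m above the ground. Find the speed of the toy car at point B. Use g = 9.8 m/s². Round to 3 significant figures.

Energy at A: mgh₁ = (0.404)(9.8)(10.5) = 41.572 J
Friction loss: W_f = μ_k mg d = 1.737 J
At B: ½mv² + mgh₂ = mgh₁ − W_f
½mv² = 41.572 − 1.737 − 13.580 = 26.255 J
v = √(2 × 26.255/0.404) = 11.40 m/s

v = 11.4 m/s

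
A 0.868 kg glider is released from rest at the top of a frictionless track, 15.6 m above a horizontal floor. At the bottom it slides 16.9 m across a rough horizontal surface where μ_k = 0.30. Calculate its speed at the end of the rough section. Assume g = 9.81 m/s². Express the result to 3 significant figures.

Energy bookkeeping (friction removes W_f = μ_k N d):
mgh = ½mv² + μ_k m g d
W_f = μ_k mg d = (0.30)(0.868)(9.81)(16.9) = 43.17 J
½mv² = mgh − W_f = 132.84 − 43.17 = 89.664 J
v = √(2 × 89.664/0.868) = 14.37 m/s

v = 14.4 m/s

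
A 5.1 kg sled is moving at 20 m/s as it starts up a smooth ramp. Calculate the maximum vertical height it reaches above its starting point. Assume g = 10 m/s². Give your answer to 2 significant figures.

By energy conservation, ½mv² = mgh
h = v²/(2g) = 20²/(2 × 10) = 20.00 m

h = 20 m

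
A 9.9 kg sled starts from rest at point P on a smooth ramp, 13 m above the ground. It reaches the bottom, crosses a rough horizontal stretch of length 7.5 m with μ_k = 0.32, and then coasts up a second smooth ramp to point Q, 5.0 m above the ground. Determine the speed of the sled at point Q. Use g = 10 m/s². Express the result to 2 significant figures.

v = 11 m/s

Energy at P: mgh₁ = (9.9)(10)(13) = 1287.0 J
Friction loss: W_f = μ_k mg d = 237.6 J
At Q: ½mv² + mgh₂ = mgh₁ − W_f
½mv² = 1287.0 − 237.6 − 495.00 = 554.40 J
v = √(2 × 554.40/9.9) = 10.58 m/s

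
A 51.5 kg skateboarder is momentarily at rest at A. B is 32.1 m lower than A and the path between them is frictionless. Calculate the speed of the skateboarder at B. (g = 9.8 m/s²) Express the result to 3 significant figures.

v = 25.1 m/s

Mechanical energy is conserved (no friction): mgh = ½mv²
The mass cancels from both sides.
v = √(2gh) = √(2 × 9.8 × 32.1) = √629.16 = 25.08 m/s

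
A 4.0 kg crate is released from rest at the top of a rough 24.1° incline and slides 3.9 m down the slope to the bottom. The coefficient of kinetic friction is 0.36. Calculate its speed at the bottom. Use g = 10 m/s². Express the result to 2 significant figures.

v = 2.5 m/s

Energy: mgh = ½mv² + W_f, with h = L sinθ and W_f = μ_k (mg cosθ) L
mgh = mgL sinθ = (4.0)(10)(3.9)sin24.1° = 63.700 J
W_f = μ_k mg cosθ · L = (0.36)(4.0)(10)cos24.1°·3.9 = 51.26 J
½mv² = 63.700 − 51.26 = 12.435 J
v = √(2 × 12.435/4.0) = 2.493 m/s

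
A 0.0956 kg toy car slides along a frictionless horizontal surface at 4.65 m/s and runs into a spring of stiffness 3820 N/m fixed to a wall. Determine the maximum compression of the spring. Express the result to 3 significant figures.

Conservation of energy between contact and max compression: ½mv² = ½kx²
x = v√(m/k) = 4.65 × √(0.0956/3820) = 0.02326 m

x = 0.0233 m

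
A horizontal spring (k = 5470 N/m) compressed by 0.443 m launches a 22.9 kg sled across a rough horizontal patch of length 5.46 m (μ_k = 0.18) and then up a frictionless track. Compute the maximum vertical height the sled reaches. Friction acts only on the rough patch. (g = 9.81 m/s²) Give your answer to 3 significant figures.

Spring energy: E₀ = ½kx² = ½(5470)(0.443)² = 536.74 J
Friction: W_f = μ_k mg d = (0.18)(22.9)(9.81)(5.46) = 220.8 J
Energy at base of ramp: E = 536.74 − 220.8 = 315.96 J
At max height all remaining energy is PE: mgh = E ⇒ h = E/(mg) = 315.96/(22.9 × 9.81) = 1.406 m

h = 1.41 m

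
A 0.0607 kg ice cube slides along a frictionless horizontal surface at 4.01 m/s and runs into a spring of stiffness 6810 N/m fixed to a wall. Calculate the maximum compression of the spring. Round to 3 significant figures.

x = 0.0120 m

At max compression the cube is momentarily at rest: ½mv² = ½kx²
x = v√(m/k) = 4.01 × √(0.0607/6810) = 0.01197 m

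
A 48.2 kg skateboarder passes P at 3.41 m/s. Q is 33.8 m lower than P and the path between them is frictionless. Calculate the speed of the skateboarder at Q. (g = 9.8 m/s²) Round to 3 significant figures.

Mechanical energy is conserved (no friction): ½mv₀² + mgh = ½mv²
v² = v₀² + 2gh = (3.41)² + 2(9.8)(33.8) = 674.11
v = √674.11 = 25.96 m/s

v = 26.0 m/s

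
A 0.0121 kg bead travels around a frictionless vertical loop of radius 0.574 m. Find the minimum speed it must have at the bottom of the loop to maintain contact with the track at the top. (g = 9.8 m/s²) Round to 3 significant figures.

v = 5.30 m/s

At the top: mg = mv_top²/r ⇒ v_top² = gr = 5.625 m²/s²
Energy from bottom to top (height 2r): ½mv_bot² = ½mv_top² + mg(2r)
v_bot² = gr + 4gr = 5gr = 28.13
v_bot = √(5gr) = 5.303 m/s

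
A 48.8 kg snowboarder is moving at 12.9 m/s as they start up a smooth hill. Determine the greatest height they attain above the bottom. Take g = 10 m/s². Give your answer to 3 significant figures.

By energy conservation, ½mv² = mgh
h = v²/(2g) = 12.9²/(2 × 10) = 8.320 m

h = 8.32 m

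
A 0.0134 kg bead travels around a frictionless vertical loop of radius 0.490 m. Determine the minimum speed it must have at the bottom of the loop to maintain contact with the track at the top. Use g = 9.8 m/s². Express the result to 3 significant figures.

At the top: mg = mv_top²/r ⇒ v_top² = gr = 4.802 m²/s²
Energy from bottom to top (height 2r): ½mv_bot² = ½mv_top² + mg(2r)
v_bot² = gr + 4gr = 5gr = 24.01
v_bot = √(5gr) = 4.900 m/s

v = 4.90 m/s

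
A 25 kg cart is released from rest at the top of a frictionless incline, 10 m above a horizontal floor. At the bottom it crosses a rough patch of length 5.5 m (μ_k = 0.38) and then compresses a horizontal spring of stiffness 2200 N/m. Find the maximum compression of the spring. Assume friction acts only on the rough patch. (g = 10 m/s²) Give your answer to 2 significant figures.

x = 1.3 m

Initial energy: E₁ = mgh = (25)(10)(10) = 2500.0 J
Friction removes W_f = μ_k mg d = (0.38)(25)(10)(5.5) = 522.5 J
Energy reaching the spring: E = 2500.0 − 522.5 = 1977.5 J
At max compression ½kx² = E ⇒ x = √(2E/k) = √(2 × 1977.5/2200) = 1.341 m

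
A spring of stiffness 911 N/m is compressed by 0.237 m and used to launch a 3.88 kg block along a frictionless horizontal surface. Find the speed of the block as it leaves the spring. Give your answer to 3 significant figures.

Spring PE converts entirely to kinetic energy: ½kx² = ½mv²
v = x√(k/m) = 0.237 × √(911/3.88) = 3.632 m/s

v = 3.63 m/s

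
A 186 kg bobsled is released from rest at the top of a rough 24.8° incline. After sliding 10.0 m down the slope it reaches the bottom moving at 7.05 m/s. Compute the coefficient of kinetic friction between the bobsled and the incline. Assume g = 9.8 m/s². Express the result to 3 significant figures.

μ_k = 0.183

mgh = ½mv² + μ_k (mg cosθ) L, with h = L sinθ
mgL sinθ = 7645.8 J; ½mv² = 4622.3 J
W_f = 7645.8 − 4622.3 = 3023 J
μ_k = W_f/(mg cosθ · L) = 3023/(1655 × 10.0) = 0.1827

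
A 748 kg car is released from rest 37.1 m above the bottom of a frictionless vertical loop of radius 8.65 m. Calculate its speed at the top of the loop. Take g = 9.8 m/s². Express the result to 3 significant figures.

v = 19.7 m/s

Energy conservation: mgh = ½mv_top² + mg(2r)
v_top² = 2g(h − 2r) = 2(9.8)(37.1 − 17.30) = 388.1
v_top = 19.70 m/s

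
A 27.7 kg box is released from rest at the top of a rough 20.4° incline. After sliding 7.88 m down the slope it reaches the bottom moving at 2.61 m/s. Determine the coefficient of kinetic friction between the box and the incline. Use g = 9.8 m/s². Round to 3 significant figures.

Energy balance down the incline: mg L sinθ − ½mv² = μ_k (mg cosθ) L
mgL sinθ = 745.63 J; ½mv² = 94.348 J
W_f = 745.63 − 94.348 = 651.3 J
μ_k = W_f/(mg cosθ · L) = 651.3/(254.4 × 7.88) = 0.3248

μ_k = 0.325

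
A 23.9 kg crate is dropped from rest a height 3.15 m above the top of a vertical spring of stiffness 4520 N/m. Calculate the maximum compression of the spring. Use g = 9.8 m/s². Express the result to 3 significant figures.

Let x be the compression. The total drop is H + x, and the crate is instantaneously at rest at max compression, so energy conservation gives:
mg(H + x) = ½kx²
½(4520)x² − (23.9)(9.8)x − (23.9)(9.8)(3.15) = 0
2260x² − 234.2x − 737.8 = 0
x = [234.2 + √(54859 + 6.6696e+06)]/(2 × 2260) = 0.6255 m

x = 0.626 m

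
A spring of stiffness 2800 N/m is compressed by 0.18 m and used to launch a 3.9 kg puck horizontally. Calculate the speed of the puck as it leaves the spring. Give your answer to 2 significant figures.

v = 4.8 m/s

Conservation of energy: ½kx² = ½mv²
v = x√(k/m) = 0.18 × √(2800/3.9) = 4.823 m/s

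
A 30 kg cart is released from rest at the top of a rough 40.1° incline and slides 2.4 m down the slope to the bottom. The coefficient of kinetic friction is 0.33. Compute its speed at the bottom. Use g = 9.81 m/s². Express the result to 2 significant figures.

Work–energy: mg(L sinθ) − μ_k(mg cosθ)L = ½mv²
mgh = mgL sinθ = (30)(9.81)(2.4)sin40.1° = 454.96 J
W_f = μ_k mg cosθ · L = (0.33)(30)(9.81)cos40.1°·2.4 = 178.3 J
½mv² = 454.96 − 178.3 = 276.67 J
v = √(2 × 276.67/30) = 4.295 m/s

v = 4.3 m/s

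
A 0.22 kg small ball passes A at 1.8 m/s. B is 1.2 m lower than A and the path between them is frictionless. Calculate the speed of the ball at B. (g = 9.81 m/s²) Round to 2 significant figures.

v = 5.2 m/s

By conservation of mechanical energy, ½mv₀² + mgh = ½mv²
v² = v₀² + 2gh = (1.8)² + 2(9.81)(1.2) = 26.784
v = √26.784 = 5.175 m/s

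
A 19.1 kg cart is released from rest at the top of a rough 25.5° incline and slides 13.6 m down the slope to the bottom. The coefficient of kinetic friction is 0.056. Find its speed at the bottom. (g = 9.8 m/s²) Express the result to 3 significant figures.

Energy: mgh = ½mv² + W_f, with h = L sinθ and W_f = μ_k (mg cosθ) L
mgh = mgL sinθ = (19.1)(9.8)(13.6)sin25.5° = 1095.9 J
W_f = μ_k mg cosθ · L = (0.056)(19.1)(9.8)cos25.5°·13.6 = 128.7 J
½mv² = 1095.9 − 128.7 = 967.26 J
v = √(2 × 967.26/19.1) = 10.06 m/s

v = 10.1 m/s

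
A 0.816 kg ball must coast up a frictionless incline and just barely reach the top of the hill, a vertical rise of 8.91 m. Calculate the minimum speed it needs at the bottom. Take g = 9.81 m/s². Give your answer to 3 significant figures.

v = 13.2 m/s

At the top it is momentarily at rest, so all KE converts to PE: ½mv² = mgh
v = √(2gh) = √(2 × 9.81 × 8.91) = 13.22 m/s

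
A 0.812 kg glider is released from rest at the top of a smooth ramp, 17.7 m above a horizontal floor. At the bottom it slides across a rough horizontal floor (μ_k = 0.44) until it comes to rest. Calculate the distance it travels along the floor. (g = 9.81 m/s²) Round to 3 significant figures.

d = 40.2 m

Energy bookkeeping (friction removes W_f = μ_k N d):
At rest all PE has been dissipated by friction: mgh = μ_k m g d
d = h/μ_k = 17.7/0.44 = 40.23 m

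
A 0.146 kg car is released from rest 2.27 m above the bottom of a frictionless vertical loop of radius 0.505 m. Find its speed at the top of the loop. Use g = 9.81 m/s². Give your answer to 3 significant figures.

Energy conservation: mgh = ½mv_top² + mg(2r)
v_top² = 2g(h − 2r) = 2(9.81)(2.27 − 1.010) = 24.72
v_top = 4.972 m/s

v = 4.97 m/s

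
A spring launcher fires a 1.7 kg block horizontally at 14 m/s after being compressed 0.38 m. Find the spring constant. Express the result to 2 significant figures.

k = 2300 N/m

½kx² = ½mv²
k = mv²/x² = (1.7)(14)²/(0.38)² = 2307 N/m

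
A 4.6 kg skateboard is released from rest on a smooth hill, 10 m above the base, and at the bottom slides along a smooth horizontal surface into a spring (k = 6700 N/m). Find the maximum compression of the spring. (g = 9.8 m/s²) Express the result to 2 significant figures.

x = 0.37 m

Gravitational PE at the top equals spring PE at max compression: mgh = ½kx²
x = √(2mgh/k) = √(2 × 4.6 × 9.8 × 10 / 6700) = 0.3668 m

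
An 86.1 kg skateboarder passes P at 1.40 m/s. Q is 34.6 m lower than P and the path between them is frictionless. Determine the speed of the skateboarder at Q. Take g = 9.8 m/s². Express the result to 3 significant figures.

Mechanical energy is conserved (no friction): ½mv₀² + mgh = ½mv²
v² = v₀² + 2gh = (1.40)² + 2(9.8)(34.6) = 680.12
v = √680.12 = 26.08 m/s

v = 26.1 m/s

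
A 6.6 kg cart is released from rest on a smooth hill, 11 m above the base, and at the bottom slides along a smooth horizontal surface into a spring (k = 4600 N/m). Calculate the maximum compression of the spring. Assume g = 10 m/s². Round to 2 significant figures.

x = 0.56 m

At max compression the cart is momentarily at rest: mgh = ½kx²
x = √(2mgh/k) = √(2 × 6.6 × 10 × 11 / 4600) = 0.5618 m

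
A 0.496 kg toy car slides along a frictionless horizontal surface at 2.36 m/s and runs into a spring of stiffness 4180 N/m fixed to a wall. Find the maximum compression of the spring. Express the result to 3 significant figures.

x = 0.0257 m

At max compression the car is momentarily at rest: ½mv² = ½kx²
x = v√(m/k) = 2.36 × √(0.496/4180) = 0.02571 m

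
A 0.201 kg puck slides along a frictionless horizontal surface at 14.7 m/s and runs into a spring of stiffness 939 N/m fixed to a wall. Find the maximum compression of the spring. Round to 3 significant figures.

Conservation of energy between contact and max compression: ½mv² = ½kx²
x = v√(m/k) = 14.7 × √(0.201/939) = 0.2151 m

x = 0.215 m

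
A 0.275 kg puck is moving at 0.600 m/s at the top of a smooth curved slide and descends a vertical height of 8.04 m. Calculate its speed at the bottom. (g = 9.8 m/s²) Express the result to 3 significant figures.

v = 12.6 m/s

Equating total energy at the two states: ½mv₀² + mgh = ½mv²
v² = v₀² + 2gh = (0.600)² + 2(9.8)(8.04) = 157.94
v = √157.94 = 12.57 m/s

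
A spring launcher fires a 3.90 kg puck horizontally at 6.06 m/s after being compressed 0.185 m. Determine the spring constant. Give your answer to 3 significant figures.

Energy stored in the spring equals the launch KE: ½kx² = ½mv²
k = mv²/x² = (3.90)(6.06)²/(0.185)² = 4185 N/m

k = 4180 N/m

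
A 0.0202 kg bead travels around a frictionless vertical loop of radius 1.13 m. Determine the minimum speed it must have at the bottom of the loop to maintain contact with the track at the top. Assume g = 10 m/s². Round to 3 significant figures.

v = 7.52 m/s

At the top: mg = mv_top²/r ⇒ v_top² = gr = 11.30 m²/s²
Energy from bottom to top (height 2r): ½mv_bot² = ½mv_top² + mg(2r)
v_bot² = gr + 4gr = 5gr = 56.50
v_bot = √(5gr) = 7.517 m/s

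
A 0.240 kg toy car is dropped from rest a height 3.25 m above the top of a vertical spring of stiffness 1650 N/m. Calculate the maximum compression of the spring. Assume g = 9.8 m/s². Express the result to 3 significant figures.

Measuring PE from the top of the relaxed spring, at max compression the car has dropped H + x with zero KE, so:
mg(H + x) = ½kx²
½(1650)x² − (0.240)(9.8)x − (0.240)(9.8)(3.25) = 0
825.0x² − 2.352x − 7.644 = 0
x = [2.352 + √(5.532 + 25225)]/(2 × 825.0) = 0.09769 m

x = 0.0977 m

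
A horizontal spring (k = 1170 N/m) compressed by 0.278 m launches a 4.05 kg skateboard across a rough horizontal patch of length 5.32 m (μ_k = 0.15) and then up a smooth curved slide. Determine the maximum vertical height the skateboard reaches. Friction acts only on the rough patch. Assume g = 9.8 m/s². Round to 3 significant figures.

Spring energy: E₀ = ½kx² = ½(1170)(0.278)² = 45.211 J
Friction: W_f = μ_k mg d = (0.15)(4.05)(9.8)(5.32) = 31.67 J
Energy at base of ramp: E = 45.211 − 31.67 = 13.539 J
At max height all remaining energy is PE: mgh = E ⇒ h = E/(mg) = 13.539/(4.05 × 9.8) = 0.3411 m

h = 0.341 m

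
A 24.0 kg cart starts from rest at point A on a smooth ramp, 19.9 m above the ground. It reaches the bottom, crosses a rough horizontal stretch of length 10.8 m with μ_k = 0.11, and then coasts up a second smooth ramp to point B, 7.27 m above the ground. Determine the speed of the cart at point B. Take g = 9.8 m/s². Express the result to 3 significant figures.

Energy at A: mgh₁ = (24.0)(9.8)(19.9) = 4680.5 J
Friction loss: W_f = μ_k mg d = 279.4 J
At B: ½mv² + mgh₂ = mgh₁ − W_f
½mv² = 4680.5 − 279.4 − 1709.9 = 2691.2 J
v = √(2 × 2691.2/24.0) = 14.98 m/s

v = 15.0 m/s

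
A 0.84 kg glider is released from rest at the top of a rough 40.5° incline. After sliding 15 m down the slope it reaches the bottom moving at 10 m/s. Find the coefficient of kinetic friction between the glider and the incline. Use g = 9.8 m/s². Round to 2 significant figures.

μ_k = 0.41

The energy dissipated by friction is the PE lost minus the KE gained:
mgL sinθ = 80.194 J; ½mv² = 42.000 J
W_f = 80.194 − 42.000 = 38.19 J
μ_k = W_f/(mg cosθ · L) = 38.19/(6.260 × 15) = 0.4068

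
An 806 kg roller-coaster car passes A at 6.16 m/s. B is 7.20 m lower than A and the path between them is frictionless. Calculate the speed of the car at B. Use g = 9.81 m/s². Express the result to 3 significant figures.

v = 13.4 m/s

Energy conservation between the two points: ½mv₀² + mgh = ½mv²
v² = v₀² + 2gh = (6.16)² + 2(9.81)(7.20) = 179.21
v = √179.21 = 13.39 m/s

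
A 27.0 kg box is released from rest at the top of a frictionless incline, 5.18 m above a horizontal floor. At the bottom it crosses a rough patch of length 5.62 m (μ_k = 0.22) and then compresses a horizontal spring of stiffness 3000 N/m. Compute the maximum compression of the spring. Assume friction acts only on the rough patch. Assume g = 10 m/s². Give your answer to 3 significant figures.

Initial energy: E₁ = mgh = (27.0)(10)(5.18) = 1398.6 J
Friction removes W_f = μ_k mg d = (0.22)(27.0)(10)(5.62) = 333.8 J
Energy reaching the spring: E = 1398.6 − 333.8 = 1064.8 J
At max compression ½kx² = E ⇒ x = √(2E/k) = √(2 × 1064.8/3000) = 0.8425 m

x = 0.843 m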